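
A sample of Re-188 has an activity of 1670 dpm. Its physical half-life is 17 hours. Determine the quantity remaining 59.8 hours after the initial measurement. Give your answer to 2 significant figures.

150 dpm

Number of half-lives: n = 59.8/17 ≈ 3.5176.
Remaining = 1670 × (1/2)^3.5176 = 1670 × 0.087314 ≈ 145.81 dpm.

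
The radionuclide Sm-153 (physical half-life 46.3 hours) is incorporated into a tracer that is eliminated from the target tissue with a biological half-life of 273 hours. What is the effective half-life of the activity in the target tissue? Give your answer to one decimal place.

39.6 hours

1/t_eff = 1/t_phys + 1/t_biol = 1/46.3 + 1/273 = 0.025261 per hour.
t_eff = 46.3 × 273 / (46.3 + 273) ≈ 39.586 hours.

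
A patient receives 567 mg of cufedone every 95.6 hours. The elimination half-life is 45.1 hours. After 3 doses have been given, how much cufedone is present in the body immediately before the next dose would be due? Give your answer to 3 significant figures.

The 3 doses were given 286.8, 191.2, 95.6 hours ago.
Total = 567·(1/2)^(286.8/45.1) + 567·(1/2)^(191.2/45.1) + 567·(1/2)^(95.6/45.1)
      = 6.9067 + 30.018 + 130.46 ≈ 167.38 mg.

167 mg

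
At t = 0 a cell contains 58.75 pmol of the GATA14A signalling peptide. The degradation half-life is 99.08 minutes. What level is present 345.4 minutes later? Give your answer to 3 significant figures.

Number of half-lives: n = 345.4/99.08 ≈ 3.4861.
Remaining = 58.75 × (1/2)^3.4861 = 58.75 × 0.089246 ≈ 5.2432 pmol.

5.24 pmol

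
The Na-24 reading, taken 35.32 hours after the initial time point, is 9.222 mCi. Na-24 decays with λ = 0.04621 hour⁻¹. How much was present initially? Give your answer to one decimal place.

t½ = ln 2 / λ = 0.69315 / 0.04621 ≈ 15 hours.
Number of half-lives elapsed: n = 35.32/15 ≈ 2.3547.
A₀ = A × 2^n = 9.222 × 2^2.3547 = 9.222 × 5.1148 ≈ 47.169 mCi.

47.2 mCi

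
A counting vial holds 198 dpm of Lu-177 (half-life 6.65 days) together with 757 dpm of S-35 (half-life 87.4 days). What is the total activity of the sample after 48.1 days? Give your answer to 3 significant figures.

518 dpm

Lu-177: 198 × (1/2)^(48.1/6.65) = 198 × (1/2)^7.2331 ≈ 1.3161 dpm.
S-35: 757 × (1/2)^(48.1/87.4) = 757 × (1/2)^0.55034 ≈ 516.92 dpm.
Total = 1.3161 + 516.92 ≈ 518.24 dpm.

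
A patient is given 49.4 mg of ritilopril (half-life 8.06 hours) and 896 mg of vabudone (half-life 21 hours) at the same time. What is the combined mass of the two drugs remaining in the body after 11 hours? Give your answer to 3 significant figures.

ritilopril: 49.4 × (1/2)^(11/8.06) = 49.4 × (1/2)^1.3648 ≈ 19.182 mg.
vabudone: 896 × (1/2)^(11/21) = 896 × (1/2)^0.52381 ≈ 623.2 mg.
Total = 19.182 + 623.2 ≈ 642.38 mg.

642 mg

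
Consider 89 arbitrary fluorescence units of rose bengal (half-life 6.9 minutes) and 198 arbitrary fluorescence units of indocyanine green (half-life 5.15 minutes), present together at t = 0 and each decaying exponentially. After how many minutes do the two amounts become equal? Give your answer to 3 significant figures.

Set 89·(1/2)^(t/6.9) = 198·(1/2)^(t/5.15).
Taking log₂: log₂(89/198) = t·(1/6.9 − 1/5.15).
log₂(0.44949) = -1.1536; 1/6.9 − 1/5.15 = -0.049247.
t = -1.1536 / -0.049247 ≈ 23.425 minutes.

23.4 minutes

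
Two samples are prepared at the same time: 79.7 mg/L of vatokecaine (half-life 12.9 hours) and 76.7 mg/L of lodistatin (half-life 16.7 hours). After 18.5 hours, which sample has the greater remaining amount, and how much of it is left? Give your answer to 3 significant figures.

vatokecaine: 79.7 × (1/2)^1.4341 ≈ 29.495 mg/L.
lodistatin: 76.7 × (1/2)^1.1078 ≈ 35.589 mg/L.
Lodistatin has more remaining, at ≈ 35.589 mg/L.

lodistatin, 35.6 mg/L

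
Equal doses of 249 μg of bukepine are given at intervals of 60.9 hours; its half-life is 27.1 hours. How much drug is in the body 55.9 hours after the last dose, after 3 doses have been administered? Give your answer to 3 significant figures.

The 3 doses were given 177.7, 116.8, 55.9 hours ago.
Total = 249·(1/2)^(177.7/27.1) + 249·(1/2)^(116.8/27.1) + 249·(1/2)^(55.9/27.1)
      = 2.6442 + 12.554 + 59.601 ≈ 74.799 μg.

74.8 μg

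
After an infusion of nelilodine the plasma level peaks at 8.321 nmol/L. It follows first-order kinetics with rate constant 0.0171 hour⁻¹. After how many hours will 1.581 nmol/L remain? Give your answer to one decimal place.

t½ = ln 2 / k = 0.69315 / 0.0171 ≈ 40.535 hours.
Fraction remaining = 1.581/8.321 ≈ 0.19.
n = log₂(8.321/1.581) = ln(5.2631)/ln 2 ≈ 2.3959 half-lives.
t = n × t½ = 2.3959 × 40.535 ≈ 97.118 hours.

97.1 hours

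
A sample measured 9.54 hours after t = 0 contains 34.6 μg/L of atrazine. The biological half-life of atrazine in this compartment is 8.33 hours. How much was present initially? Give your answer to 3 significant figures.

76.5 μg/L

Number of half-lives elapsed: n = 9.54/8.33 ≈ 1.1453.
A₀ = A × 2^n = 34.6 × 2^1.1453 = 34.6 × 2.2119 ≈ 76.53 μg/L.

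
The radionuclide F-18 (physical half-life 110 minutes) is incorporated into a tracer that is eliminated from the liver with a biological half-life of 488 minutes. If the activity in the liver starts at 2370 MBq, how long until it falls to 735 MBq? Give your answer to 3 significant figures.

1/t_eff = 1/t_phys + 1/t_biol = 1/110 + 1/488 = 0.01114 per minute.
t_eff = 110 × 488 / (110 + 488) ≈ 89.766 minutes.
n = log₂(2370/735) ≈ 1.6891; t = 1.6891 × 89.766 ≈ 151.62 minutes.

152 minutes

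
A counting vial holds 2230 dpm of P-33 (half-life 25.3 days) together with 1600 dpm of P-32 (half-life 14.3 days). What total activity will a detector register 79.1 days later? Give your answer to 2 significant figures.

P-33: 2230 × (1/2)^(79.1/25.3) = 2230 × (1/2)^3.1265 ≈ 255.35 dpm.
P-32: 1600 × (1/2)^(79.1/14.3) = 1600 × (1/2)^5.5315 ≈ 34.593 dpm.
Total = 255.35 + 34.593 ≈ 289.94 dpm.

290 dpm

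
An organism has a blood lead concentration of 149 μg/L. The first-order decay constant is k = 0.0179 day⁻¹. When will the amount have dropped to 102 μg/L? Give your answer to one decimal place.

t½ = ln 2 / k = 0.69315 / 0.0179 ≈ 38.723 days.
Fraction remaining = 102/149 ≈ 0.68456.
n = log₂(149/102) = ln(1.4608)/ln 2 ≈ 0.54674 half-lives.
t = n × t½ = 0.54674 × 38.723 ≈ 21.172 days.

21.2 days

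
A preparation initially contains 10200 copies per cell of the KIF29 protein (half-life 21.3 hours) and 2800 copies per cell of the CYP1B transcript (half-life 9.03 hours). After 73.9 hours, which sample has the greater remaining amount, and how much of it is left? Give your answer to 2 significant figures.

KIF29 protein: 10200 × (1/2)^3.4695 ≈ 920.83 copies per cell.
CYP1B transcript: 2800 × (1/2)^8.1838 ≈ 9.629 copies per cell.
KIF29 protein has more remaining, at ≈ 920.83 copies per cell.

KIF29 protein, 920 copies per cell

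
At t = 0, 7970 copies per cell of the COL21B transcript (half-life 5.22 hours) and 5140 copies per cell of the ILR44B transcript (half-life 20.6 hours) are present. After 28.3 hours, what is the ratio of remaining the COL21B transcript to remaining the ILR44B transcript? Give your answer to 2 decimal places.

0.09

COL21B transcript: 7970 × (1/2)^(28.3/5.22) = 7970 × (1/2)^5.4215 ≈ 185.97 copies per cell.
ILR44B transcript: 5140 × (1/2)^(28.3/20.6) = 5140 × (1/2)^1.3738 ≈ 1983.4 copies per cell.
Ratio ≈ 185.97 / 1983.4 ≈ 0.093762.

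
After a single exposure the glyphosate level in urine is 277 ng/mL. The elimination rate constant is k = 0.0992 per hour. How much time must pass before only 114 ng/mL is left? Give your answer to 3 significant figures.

t½ = ln 2 / k = 0.69315 / 0.0992 ≈ 6.9874 hours.
Fraction remaining = 114/277 ≈ 0.41155.
n = log₂(277/114) = ln(2.4298)/ln 2 ≈ 1.2809 half-lives.
t = n × t½ = 1.2809 × 6.9874 ≈ 8.9498 hours.

8.95 hours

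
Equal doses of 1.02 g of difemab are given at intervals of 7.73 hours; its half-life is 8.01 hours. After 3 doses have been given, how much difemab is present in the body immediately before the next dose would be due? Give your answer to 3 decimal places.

The 3 doses were given 23.19, 15.46, 7.73 hours ago.
Total = 1.02·(1/2)^(23.19/8.01) + 1.02·(1/2)^(15.46/8.01) + 1.02·(1/2)^(7.73/8.01)
      = 0.13711 + 0.26766 + 0.52251 ≈ 0.92728 g.

0.927 g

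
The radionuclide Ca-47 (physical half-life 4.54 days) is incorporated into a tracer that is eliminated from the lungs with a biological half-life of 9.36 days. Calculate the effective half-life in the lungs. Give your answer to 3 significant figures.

1/t_eff = 1/t_phys + 1/t_biol = 1/4.54 + 1/9.36 = 0.3271 per day.
t_eff = 4.54 × 9.36 / (4.54 + 9.36) ≈ 3.0572 days.

3.06 days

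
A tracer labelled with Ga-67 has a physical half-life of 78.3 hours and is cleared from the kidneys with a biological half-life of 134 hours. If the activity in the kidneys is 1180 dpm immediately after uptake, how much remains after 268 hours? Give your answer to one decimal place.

27.5 dpm

1/t_eff = 1/t_phys + 1/t_biol = 1/78.3 + 1/134 = 0.020234 per hour.
t_eff = 78.3 × 134 / (78.3 + 134) ≈ 49.422 hours.
Remaining = 1180 × (1/2)^(268/49.422) = 1180 × (1/2)^5.4227 ≈ 27.509 dpm.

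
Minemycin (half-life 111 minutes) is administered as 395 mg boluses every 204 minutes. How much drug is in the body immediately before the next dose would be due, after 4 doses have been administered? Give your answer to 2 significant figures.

The 4 doses were given 816, 612, 408, 204 minutes ago.
Total = 395·(1/2)^(816/111) + 395·(1/2)^(612/111) + 395·(1/2)^(408/111) + 395·(1/2)^(204/111)
      = 2.4189 + 8.647 + 30.911 + 110.5 ≈ 152.47 mg.

150 mg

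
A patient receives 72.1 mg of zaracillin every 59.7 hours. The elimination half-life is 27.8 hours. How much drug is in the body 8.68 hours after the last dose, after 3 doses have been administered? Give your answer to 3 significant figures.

74.1 mg

The 3 doses were given 128.08, 68.38, 8.68 hours ago.
Total = 72.1·(1/2)^(128.08/27.8) + 72.1·(1/2)^(68.38/27.8) + 72.1·(1/2)^(8.68/27.8)
      = 2.9582 + 13.107 + 58.069 ≈ 74.134 mg.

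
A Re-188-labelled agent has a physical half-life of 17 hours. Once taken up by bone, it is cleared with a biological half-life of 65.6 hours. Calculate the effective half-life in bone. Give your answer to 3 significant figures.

1/t_eff = 1/t_phys + 1/t_biol = 1/17 + 1/65.6 = 0.074067 per hour.
t_eff = 17 × 65.6 / (17 + 65.6) ≈ 13.501 hours.

13.5 hours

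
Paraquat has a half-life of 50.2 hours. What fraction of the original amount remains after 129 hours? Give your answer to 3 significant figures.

n = 129/50.2 ≈ 2.5697 half-lives.
Fraction remaining = (1/2)^2.5697 ≈ 0.16844.

0.168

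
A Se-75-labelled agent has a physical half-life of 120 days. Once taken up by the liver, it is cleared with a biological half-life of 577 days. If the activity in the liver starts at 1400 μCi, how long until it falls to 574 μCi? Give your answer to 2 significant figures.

130 days

1/t_eff = 1/t_phys + 1/t_biol = 1/120 + 1/577 = 0.010066 per day.
t_eff = 120 × 577 / (120 + 577) ≈ 99.34 days.
n = log₂(1400/574) ≈ 1.2863; t = 1.2863 × 99.34 ≈ 127.78 days.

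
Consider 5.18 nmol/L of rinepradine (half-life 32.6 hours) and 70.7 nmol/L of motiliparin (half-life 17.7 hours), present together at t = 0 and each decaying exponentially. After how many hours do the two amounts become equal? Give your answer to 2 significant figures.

Set 5.18·(1/2)^(t/32.6) = 70.7·(1/2)^(t/17.7).
Taking log₂: log₂(5.18/70.7) = t·(1/32.6 − 1/17.7).
log₂(0.073267) = -3.7707; 1/32.6 − 1/17.7 = -0.025822.
t = -3.7707 / -0.025822 ≈ 146.02 hours.

150 hours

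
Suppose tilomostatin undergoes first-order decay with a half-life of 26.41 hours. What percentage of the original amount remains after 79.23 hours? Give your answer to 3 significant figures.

n = 79.23/26.41 ≈ 3 half-lives.
Fraction remaining = (1/2)^3 ≈ 0.125, i.e. 12.5%.

12.5%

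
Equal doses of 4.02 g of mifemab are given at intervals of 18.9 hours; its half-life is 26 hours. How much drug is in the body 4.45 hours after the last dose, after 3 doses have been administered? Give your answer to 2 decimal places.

The 3 doses were given 42.25, 23.35, 4.45 hours ago.
Total = 4.02·(1/2)^(42.25/26) + 4.02·(1/2)^(23.35/26) + 4.02·(1/2)^(4.45/26)
      = 1.3033 + 2.1571 + 3.5703 ≈ 7.0308 g.

7.03 g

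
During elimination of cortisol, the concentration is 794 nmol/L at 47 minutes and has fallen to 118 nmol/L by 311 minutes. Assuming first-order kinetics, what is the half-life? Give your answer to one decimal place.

96.0 minutes

Over Δt = 311 − 47 = 264 minutes, the level fell by a factor of 794/118 ≈ 6.7288.
n = log₂(6.7288) ≈ 2.7504 half-lives, so t½ = 264/2.7504 ≈ 95.988 minutes.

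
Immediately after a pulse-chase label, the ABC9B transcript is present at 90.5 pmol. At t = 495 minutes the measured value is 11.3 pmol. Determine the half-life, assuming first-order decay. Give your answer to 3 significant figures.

A/A₀ = 11.3/90.5 ≈ 0.12486.
n = log₂(8.0088) ≈ 3.0016 half-lives elapsed in 495 minutes.
t½ = 495/3.0016 ≈ 164.91 minutes.

165 minutes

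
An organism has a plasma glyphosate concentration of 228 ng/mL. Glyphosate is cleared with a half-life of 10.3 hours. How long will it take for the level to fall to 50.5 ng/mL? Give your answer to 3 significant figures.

22.4 hours

Fraction remaining = 50.5/228 ≈ 0.22149.
n = log₂(228/50.5) = ln(4.5149)/ln 2 ≈ 2.1747 half-lives.
t = n × t½ = 2.1747 × 10.3 ≈ 22.399 hours.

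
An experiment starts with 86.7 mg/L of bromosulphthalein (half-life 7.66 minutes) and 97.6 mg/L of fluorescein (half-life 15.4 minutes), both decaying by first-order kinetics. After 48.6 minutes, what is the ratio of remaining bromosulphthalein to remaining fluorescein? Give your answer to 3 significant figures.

0.0974

bromosulphthalein: 86.7 × (1/2)^(48.6/7.66) = 86.7 × (1/2)^6.3446 ≈ 1.0668 mg/L.
fluorescein: 97.6 × (1/2)^(48.6/15.4) = 97.6 × (1/2)^3.1558 ≈ 10.951 mg/L.
Ratio ≈ 1.0668 / 10.951 ≈ 0.097419.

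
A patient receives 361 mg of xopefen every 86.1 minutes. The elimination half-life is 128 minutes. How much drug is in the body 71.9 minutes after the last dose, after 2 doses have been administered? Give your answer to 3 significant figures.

398 mg

The 2 doses were given 158, 71.9 minutes ago.
Total = 361·(1/2)^(158/128) + 361·(1/2)^(71.9/128)
      = 153.43 + 244.58 ≈ 398.01 mg.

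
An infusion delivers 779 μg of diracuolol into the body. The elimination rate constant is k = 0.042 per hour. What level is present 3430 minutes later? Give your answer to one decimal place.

t½ = ln 2 / k = 0.69315 / 0.042 ≈ 16.504 hours.
Convert the elapsed time: 3430 minutes = 57.1667 hours.
Number of half-lives: n = 57.1667/16.504 ≈ 3.4639.
Remaining = 779 × (1/2)^3.4639 = 779 × 0.090627 ≈ 70.599 μg.

70.6 μg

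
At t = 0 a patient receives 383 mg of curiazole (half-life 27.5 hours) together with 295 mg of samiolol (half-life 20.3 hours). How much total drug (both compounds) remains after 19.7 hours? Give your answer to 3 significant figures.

curiazole: 383 × (1/2)^(19.7/27.5) = 383 × (1/2)^0.71636 ≈ 233.11 mg.
samiolol: 295 × (1/2)^(19.7/20.3) = 295 × (1/2)^0.97044 ≈ 150.55 mg.
Total = 233.11 + 150.55 ≈ 383.66 mg.

384 mg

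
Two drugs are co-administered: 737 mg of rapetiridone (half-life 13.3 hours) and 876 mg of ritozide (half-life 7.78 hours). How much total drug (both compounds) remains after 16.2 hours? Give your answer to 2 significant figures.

520 mg

rapetiridone: 737 × (1/2)^(16.2/13.3) = 737 × (1/2)^1.218 ≈ 316.81 mg.
ritozide: 876 × (1/2)^(16.2/7.78) = 876 × (1/2)^2.0823 ≈ 206.86 mg.
Total = 316.81 + 206.86 ≈ 523.67 mg.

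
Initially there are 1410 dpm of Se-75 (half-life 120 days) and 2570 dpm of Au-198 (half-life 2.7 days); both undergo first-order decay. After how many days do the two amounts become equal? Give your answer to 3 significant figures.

Set 1410·(1/2)^(t/120) = 2570·(1/2)^(t/2.7).
Taking log₂: log₂(1410/2570) = t·(1/120 − 1/2.7).
log₂(0.54864) = -0.86607; 1/120 − 1/2.7 = -0.36204.
t = -0.86607 / -0.36204 ≈ 2.3922 days.

2.39 days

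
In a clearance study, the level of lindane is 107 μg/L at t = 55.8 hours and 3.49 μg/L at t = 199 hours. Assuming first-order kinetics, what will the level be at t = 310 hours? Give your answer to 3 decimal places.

0.246 μg/L

Over Δt = 199 − 55.8 = 143.2 hours, the level fell by a factor of 107/3.49 ≈ 30.659.
n = log₂(30.659) ≈ 4.9382 half-lives, so t½ = 143.2/4.9382 ≈ 28.998 hours.
From t = 199 to t = 310: 3.49 × (1/2)^((310−199)/28.998) ≈ 0.24577 μg/L.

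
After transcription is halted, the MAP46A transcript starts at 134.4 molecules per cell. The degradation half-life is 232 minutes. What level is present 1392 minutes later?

2.1 molecules per cell

Elapsed time is 6 half-lives (1392/232).
Each half-life halves the amount: 134.4 × (1/2)^6 = 134.4/64 = 2.1 molecules per cell.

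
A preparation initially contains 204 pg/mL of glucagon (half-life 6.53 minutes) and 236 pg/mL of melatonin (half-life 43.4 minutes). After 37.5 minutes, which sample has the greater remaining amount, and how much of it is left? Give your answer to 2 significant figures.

melatonin, 130 pg/mL

glucagon: 204 × (1/2)^5.7427 ≈ 3.8098 pg/mL.
melatonin: 236 × (1/2)^0.86406 ≈ 129.66 pg/mL.
Melatonin has more remaining, at ≈ 129.66 pg/mL.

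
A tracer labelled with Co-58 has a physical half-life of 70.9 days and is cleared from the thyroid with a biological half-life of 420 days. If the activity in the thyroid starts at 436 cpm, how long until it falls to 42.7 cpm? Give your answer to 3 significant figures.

1/t_eff = 1/t_phys + 1/t_biol = 1/70.9 + 1/420 = 0.016485 per day.
t_eff = 70.9 × 420 / (70.9 + 420) ≈ 60.66 days.
n = log₂(436/42.7) ≈ 3.352; t = 3.352 × 60.66 ≈ 203.33 days.

203 days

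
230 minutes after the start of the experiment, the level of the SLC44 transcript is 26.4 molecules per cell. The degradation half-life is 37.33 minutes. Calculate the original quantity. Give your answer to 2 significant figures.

Number of half-lives elapsed: n = 230/37.33 ≈ 6.1613.
A₀ = A × 2^n = 26.4 × 2^6.1613 = 26.4 × 71.569 ≈ 1889.4 molecules per cell.

1900 molecules per cell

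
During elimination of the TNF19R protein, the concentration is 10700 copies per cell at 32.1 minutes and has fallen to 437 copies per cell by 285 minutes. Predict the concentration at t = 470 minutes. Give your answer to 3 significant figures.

Over Δt = 285 − 32.1 = 252.9 minutes, the level fell by a factor of 10700/437 ≈ 24.485.
n = log₂(24.485) ≈ 4.6138 half-lives, so t½ = 252.9/4.6138 ≈ 54.813 minutes.
From t = 285 to t = 470: 437 × (1/2)^((470−285)/54.813) ≈ 42.119 copies per cell.

42.1 copies per cell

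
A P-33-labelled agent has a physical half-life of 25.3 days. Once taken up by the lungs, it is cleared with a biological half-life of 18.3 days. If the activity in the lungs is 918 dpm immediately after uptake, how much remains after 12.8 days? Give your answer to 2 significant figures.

400 dpm

1/t_eff = 1/t_phys + 1/t_biol = 1/25.3 + 1/18.3 = 0.094171 per day.
t_eff = 25.3 × 18.3 / (25.3 + 18.3) ≈ 10.619 days.
Remaining = 918 × (1/2)^(12.8/10.619) = 918 × (1/2)^1.2054 ≈ 398.09 dpm.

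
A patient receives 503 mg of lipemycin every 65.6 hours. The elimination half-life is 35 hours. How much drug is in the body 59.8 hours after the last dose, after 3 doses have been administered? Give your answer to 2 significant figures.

210 mg

The 3 doses were given 191, 125.4, 59.8 hours ago.
Total = 503·(1/2)^(191/35) + 503·(1/2)^(125.4/35) + 503·(1/2)^(59.8/35)
      = 11.45 + 41.978 + 153.9 ≈ 207.33 mg.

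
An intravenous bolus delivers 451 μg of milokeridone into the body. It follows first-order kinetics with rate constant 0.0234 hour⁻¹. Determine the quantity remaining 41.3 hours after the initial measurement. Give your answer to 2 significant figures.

t½ = ln 2 / λ = 0.69315 / 0.0234 ≈ 29.622 hours.
Number of half-lives: n = 41.3/29.622 ≈ 1.3942.
Remaining = 451 × (1/2)^1.3942 = 451 × 0.38044 ≈ 171.58 μg.

170 μg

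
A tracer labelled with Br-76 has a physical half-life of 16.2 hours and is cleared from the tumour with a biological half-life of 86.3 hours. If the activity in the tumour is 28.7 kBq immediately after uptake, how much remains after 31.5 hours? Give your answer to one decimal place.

5.8 kBq

1/t_eff = 1/t_phys + 1/t_biol = 1/16.2 + 1/86.3 = 0.073316 per hour.
t_eff = 16.2 × 86.3 / (16.2 + 86.3) ≈ 13.64 hours.
Remaining = 28.7 × (1/2)^(31.5/13.64) = 28.7 × (1/2)^2.3095 ≈ 5.7899 kBq.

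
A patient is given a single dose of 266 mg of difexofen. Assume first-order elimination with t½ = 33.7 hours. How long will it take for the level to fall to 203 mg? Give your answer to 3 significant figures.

Fraction remaining = 203/266 ≈ 0.76316.
n = log₂(266/203) = ln(1.3103)/ln 2 ≈ 0.38995 half-lives.
t = n × t½ = 0.38995 × 33.7 ≈ 13.141 hours.

13.1 hours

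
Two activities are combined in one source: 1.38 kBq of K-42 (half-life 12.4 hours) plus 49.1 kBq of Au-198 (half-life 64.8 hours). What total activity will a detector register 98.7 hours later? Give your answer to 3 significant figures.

17.1 kBq

K-42: 1.38 × (1/2)^(98.7/12.4) = 1.38 × (1/2)^7.9597 ≈ 0.0055434 kBq.
Au-198: 49.1 × (1/2)^(98.7/64.8) = 49.1 × (1/2)^1.5231 ≈ 17.083 kBq.
Total = 0.0055434 + 17.083 ≈ 17.089 kBq.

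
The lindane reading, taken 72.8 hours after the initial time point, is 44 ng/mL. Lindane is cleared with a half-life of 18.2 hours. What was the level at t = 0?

704 ng/mL

Number of half-lives elapsed: n = 72.8/18.2 ≈ 4.
A₀ = A × 2^n = 44 × 2^4 = 44 × 16 ≈ 704 ng/mL.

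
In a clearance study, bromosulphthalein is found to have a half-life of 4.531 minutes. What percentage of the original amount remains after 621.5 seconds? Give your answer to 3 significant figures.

621.5 seconds = 10.3583 minutes.
n = 10.3583/4.531 ≈ 2.2861 half-lives.
Fraction remaining = (1/2)^2.2861 ≈ 0.20503, i.e. 20.503%.

20.5%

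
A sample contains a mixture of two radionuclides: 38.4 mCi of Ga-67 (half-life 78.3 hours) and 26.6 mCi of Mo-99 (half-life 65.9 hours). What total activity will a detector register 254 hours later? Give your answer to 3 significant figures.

Ga-67: 38.4 × (1/2)^(254/78.3) = 38.4 × (1/2)^3.2439 ≈ 4.0533 mCi.
Mo-99: 26.6 × (1/2)^(254/65.9) = 26.6 × (1/2)^3.8543 ≈ 1.8391 mCi.
Total = 4.0533 + 1.8391 ≈ 5.8924 mCi.

5.89 mCi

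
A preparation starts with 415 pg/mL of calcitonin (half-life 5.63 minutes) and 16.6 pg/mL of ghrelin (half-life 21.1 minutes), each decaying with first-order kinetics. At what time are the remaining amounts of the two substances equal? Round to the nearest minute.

Set 415·(1/2)^(t/5.63) = 16.6·(1/2)^(t/21.1).
Taking log₂: log₂(415/16.6) = t·(1/5.63 − 1/21.1).
log₂(25) = 4.6439; 1/5.63 − 1/21.1 = 0.13023.
t = 4.6439 / 0.13023 ≈ 35.66 minutes.

36 minutes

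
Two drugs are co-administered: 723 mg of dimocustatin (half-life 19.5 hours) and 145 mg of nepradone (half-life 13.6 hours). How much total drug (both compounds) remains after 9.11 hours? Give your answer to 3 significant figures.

dimocustatin: 723 × (1/2)^(9.11/19.5) = 723 × (1/2)^0.46718 ≈ 523 mg.
nepradone: 145 × (1/2)^(9.11/13.6) = 145 × (1/2)^0.66985 ≈ 91.143 mg.
Total = 523 + 91.143 ≈ 614.14 mg.

614 mg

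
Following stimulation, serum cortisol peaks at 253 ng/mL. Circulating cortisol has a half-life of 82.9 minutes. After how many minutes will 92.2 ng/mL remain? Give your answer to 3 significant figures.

Fraction remaining = 92.2/253 ≈ 0.36443.
n = log₂(253/92.2) = ln(2.744)/ln 2 ≈ 1.4563 half-lives.
t = n × t½ = 1.4563 × 82.9 ≈ 120.73 minutes.

121 minutes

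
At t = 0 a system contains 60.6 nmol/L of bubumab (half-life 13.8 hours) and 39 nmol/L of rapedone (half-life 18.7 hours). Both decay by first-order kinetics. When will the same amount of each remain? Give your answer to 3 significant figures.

33.5 hours

Set 60.6·(1/2)^(t/13.8) = 39·(1/2)^(t/18.7).
Taking log₂: log₂(60.6/39) = t·(1/13.8 − 1/18.7).
log₂(1.5538) = 0.63584; 1/13.8 − 1/18.7 = 0.018988.
t = 0.63584 / 0.018988 ≈ 33.487 hours.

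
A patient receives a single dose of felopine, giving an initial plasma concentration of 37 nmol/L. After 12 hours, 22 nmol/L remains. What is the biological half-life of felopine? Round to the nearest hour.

A/A₀ = 22/37 ≈ 0.59459.
n = log₂(1.6818) ≈ 0.75002 half-lives elapsed in 12 hours.
t½ = 12/0.75002 ≈ 16 hours.

16 hours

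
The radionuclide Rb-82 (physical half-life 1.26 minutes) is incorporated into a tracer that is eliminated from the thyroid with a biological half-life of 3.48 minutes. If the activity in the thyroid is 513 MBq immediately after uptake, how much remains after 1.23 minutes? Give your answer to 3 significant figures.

1/t_eff = 1/t_phys + 1/t_biol = 1/1.26 + 1/3.48 = 1.081 per minute.
t_eff = 1.26 × 3.48 / (1.26 + 3.48) ≈ 0.92506 minutes.
Remaining = 513 × (1/2)^(1.23/0.92506) = 513 × (1/2)^1.3296 ≈ 204.11 MBq.

204 MBq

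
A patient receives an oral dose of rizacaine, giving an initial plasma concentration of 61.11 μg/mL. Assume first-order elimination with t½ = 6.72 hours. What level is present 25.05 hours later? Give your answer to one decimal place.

Number of half-lives: n = 25.05/6.72 ≈ 3.7277.
Remaining = 61.11 × (1/2)^3.7277 = 61.11 × 0.075484 ≈ 4.6128 μg/mL.

4.6 μg/mL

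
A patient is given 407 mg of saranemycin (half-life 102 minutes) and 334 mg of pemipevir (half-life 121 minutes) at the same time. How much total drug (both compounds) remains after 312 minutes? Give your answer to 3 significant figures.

105 mg

saranemycin: 407 × (1/2)^(312/102) = 407 × (1/2)^3.0588 ≈ 48.842 mg.
pemipevir: 334 × (1/2)^(312/121) = 334 × (1/2)^2.5785 ≈ 55.916 mg.
Total = 48.842 + 55.916 ≈ 104.76 mg.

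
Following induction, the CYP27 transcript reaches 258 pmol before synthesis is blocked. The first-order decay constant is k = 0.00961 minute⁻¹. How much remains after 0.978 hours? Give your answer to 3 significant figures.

147 pmol

t½ = ln 2 / k = 0.69315 / 0.00961 ≈ 72.128 minutes.
Convert the elapsed time: 0.978 hours = 58.68 minutes.
Number of half-lives: n = 58.68/72.128 ≈ 0.81356.
Remaining = 258 × (1/2)^0.81356 = 258 × 0.56898 ≈ 146.8 pmol.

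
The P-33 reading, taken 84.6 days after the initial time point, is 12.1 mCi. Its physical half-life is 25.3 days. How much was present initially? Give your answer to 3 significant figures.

Number of half-lives elapsed: n = 84.6/25.3 ≈ 3.3439.
A₀ = A × 2^n = 12.1 × 2^3.3439 = 12.1 × 10.153 ≈ 122.85 mCi.

123 mCi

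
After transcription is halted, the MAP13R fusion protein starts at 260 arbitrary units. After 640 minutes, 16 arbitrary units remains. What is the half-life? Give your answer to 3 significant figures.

A/A₀ = 16/260 ≈ 0.061538.
n = log₂(16.25) ≈ 4.0224 half-lives elapsed in 640 minutes.
t½ = 640/4.0224 ≈ 159.11 minutes.

159 minutes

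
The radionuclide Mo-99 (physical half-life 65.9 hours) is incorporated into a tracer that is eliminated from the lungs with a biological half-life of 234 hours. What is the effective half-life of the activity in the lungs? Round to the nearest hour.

1/t_eff = 1/t_phys + 1/t_biol = 1/65.9 + 1/234 = 0.019448 per hour.
t_eff = 65.9 × 234 / (65.9 + 234) ≈ 51.419 hours.

51 hours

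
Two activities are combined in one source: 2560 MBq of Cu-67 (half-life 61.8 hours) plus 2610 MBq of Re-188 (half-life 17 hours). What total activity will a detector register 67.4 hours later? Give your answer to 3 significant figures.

Cu-67: 2560 × (1/2)^(67.4/61.8) = 2560 × (1/2)^1.0906 ≈ 1202.1 MBq.
Re-188: 2610 × (1/2)^(67.4/17) = 2610 × (1/2)^3.9647 ≈ 167.16 MBq.
Total = 1202.1 + 167.16 ≈ 1369.2 MBq.

1370 MBq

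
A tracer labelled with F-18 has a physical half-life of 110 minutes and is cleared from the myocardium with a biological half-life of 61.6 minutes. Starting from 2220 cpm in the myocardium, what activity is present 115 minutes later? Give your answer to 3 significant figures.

1/t_eff = 1/t_phys + 1/t_biol = 1/110 + 1/61.6 = 0.025325 per minute.
t_eff = 110 × 61.6 / (110 + 61.6) ≈ 39.487 minutes.
Remaining = 2220 × (1/2)^(115/39.487) = 2220 × (1/2)^2.9123 ≈ 294.88 cpm.

295 cpm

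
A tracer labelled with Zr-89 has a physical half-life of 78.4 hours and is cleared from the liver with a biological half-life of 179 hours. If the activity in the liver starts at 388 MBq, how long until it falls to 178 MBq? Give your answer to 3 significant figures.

1/t_eff = 1/t_phys + 1/t_biol = 1/78.4 + 1/179 = 0.018342 per hour.
t_eff = 78.4 × 179 / (78.4 + 179) ≈ 54.521 hours.
n = log₂(388/178) ≈ 1.1242; t = 1.1242 × 54.521 ≈ 61.291 hours.

61.3 hours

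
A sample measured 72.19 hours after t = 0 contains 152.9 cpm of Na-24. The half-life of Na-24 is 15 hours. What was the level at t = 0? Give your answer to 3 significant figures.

Number of half-lives elapsed: n = 72.19/15 ≈ 4.8127.
A₀ = A × 2^n = 152.9 × 2^4.8127 = 152.9 × 28.103 ≈ 4297 cpm.

4300 cpm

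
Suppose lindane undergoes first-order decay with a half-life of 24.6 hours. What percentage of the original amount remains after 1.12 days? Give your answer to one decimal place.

1.12 days = 26.88 hours.
n = 26.88/24.6 ≈ 1.0927 half-lives.
Fraction remaining = (1/2)^1.0927 ≈ 0.46889, i.e. 46.889%.

46.9%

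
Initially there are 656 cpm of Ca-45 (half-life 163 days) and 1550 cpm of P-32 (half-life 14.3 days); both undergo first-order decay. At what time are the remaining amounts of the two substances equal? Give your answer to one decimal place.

Set 656·(1/2)^(t/163) = 1550·(1/2)^(t/14.3).
Taking log₂: log₂(656/1550) = t·(1/163 − 1/14.3).
log₂(0.42323) = -1.2405; 1/163 − 1/14.3 = -0.063795.
t = -1.2405 / -0.063795 ≈ 19.445 days.

19.4 days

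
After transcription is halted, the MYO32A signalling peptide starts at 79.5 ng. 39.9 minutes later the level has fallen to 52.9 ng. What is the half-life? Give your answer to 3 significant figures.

67.9 minutes

A/A₀ = 52.9/79.5 ≈ 0.66541.
n = log₂(1.5028) ≈ 0.58769 half-lives elapsed in 39.9 minutes.
t½ = 39.9/0.58769 ≈ 67.893 minutes.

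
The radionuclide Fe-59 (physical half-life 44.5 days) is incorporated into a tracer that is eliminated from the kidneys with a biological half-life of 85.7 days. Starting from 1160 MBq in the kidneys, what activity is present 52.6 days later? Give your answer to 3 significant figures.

1/t_eff = 1/t_phys + 1/t_biol = 1/44.5 + 1/85.7 = 0.034141 per day.
t_eff = 44.5 × 85.7 / (44.5 + 85.7) ≈ 29.291 days.
Remaining = 1160 × (1/2)^(52.6/29.291) = 1160 × (1/2)^1.7958 ≈ 334.1 MBq.

334 MBq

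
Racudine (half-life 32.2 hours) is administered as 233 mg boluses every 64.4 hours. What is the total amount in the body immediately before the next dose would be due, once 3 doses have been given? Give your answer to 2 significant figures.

The 3 doses were given 193.2, 128.8, 64.4 hours ago.
Total = 233·(1/2)^(193.2/32.2) + 233·(1/2)^(128.8/32.2) + 233·(1/2)^(64.4/32.2)
      = 3.6406 + 14.562 + 58.25 ≈ 76.453 mg.

76 mg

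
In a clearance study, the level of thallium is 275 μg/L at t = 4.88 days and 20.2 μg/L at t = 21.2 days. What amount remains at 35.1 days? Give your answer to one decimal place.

2.2 μg/L

Over Δt = 21.2 − 4.88 = 16.32 days, the level fell by a factor of 275/20.2 ≈ 13.614.
n = log₂(13.614) ≈ 3.767 half-lives, so t½ = 16.32/3.767 ≈ 4.3324 days.
From t = 21.2 to t = 35.1: 20.2 × (1/2)^((35.1−21.2)/4.3324) ≈ 2.1854 μg/L.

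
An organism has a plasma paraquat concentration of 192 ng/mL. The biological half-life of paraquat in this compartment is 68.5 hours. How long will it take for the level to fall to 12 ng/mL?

274 hours

12/192 = 1/16, so 4 half-lives have elapsed.
t = 4 × 68.5 = 274 hours.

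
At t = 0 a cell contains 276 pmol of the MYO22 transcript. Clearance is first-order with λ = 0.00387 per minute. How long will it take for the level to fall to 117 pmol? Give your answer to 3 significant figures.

t½ = ln 2 / λ = 0.69315 / 0.00387 ≈ 179.11 minutes.
Fraction remaining = 117/276 ≈ 0.42391.
n = log₂(276/117) = ln(2.359)/ln 2 ≈ 1.2382 half-lives.
t = n × t½ = 1.2382 × 179.11 ≈ 221.76 minutes.

222 minutes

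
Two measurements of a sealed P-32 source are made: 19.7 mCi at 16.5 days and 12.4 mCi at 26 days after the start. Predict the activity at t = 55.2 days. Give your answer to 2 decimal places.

Over Δt = 26 − 16.5 = 9.5 days, the level fell by a factor of 19.7/12.4 ≈ 1.5887.
n = log₂(1.5887) ≈ 0.66786 half-lives, so t½ = 9.5/0.66786 ≈ 14.225 days.
From t = 26 to t = 55.2: 12.4 × (1/2)^((55.2−26)/14.225) ≈ 2.9886 mCi.

2.99 mCi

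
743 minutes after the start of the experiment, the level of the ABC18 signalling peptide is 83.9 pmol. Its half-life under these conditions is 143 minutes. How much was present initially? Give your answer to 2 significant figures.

Number of half-lives elapsed: n = 743/143 ≈ 5.1958.
A₀ = A × 2^n = 83.9 × 2^5.1958 = 83.9 × 36.652 ≈ 3075.1 pmol.

3100 pmol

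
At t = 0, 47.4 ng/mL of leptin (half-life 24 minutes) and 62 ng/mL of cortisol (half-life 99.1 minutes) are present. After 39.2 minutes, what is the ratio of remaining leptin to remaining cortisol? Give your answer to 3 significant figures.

leptin: 47.4 × (1/2)^(39.2/24) = 47.4 × (1/2)^1.6333 ≈ 15.279 ng/mL.
cortisol: 62 × (1/2)^(39.2/99.1) = 62 × (1/2)^0.39556 ≈ 47.132 ng/mL.
Ratio ≈ 15.279 / 47.132 ≈ 0.32418.

0.324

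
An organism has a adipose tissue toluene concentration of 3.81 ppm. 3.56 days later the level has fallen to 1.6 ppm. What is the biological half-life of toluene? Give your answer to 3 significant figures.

A/A₀ = 1.6/3.81 ≈ 0.41995.
n = log₂(2.3813) ≈ 1.2517 half-lives elapsed in 3.56 days.
t½ = 3.56/1.2517 ≈ 2.8441 days.

2.84 days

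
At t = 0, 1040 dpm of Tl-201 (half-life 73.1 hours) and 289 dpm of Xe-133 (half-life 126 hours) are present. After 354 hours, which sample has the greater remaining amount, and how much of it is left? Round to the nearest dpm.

Xe-133, 41 dpm

Tl-201: 1040 × (1/2)^4.8427 ≈ 36.244 dpm.
Xe-133: 289 × (1/2)^2.8095 ≈ 41.224 dpm.
Xe-133 has more remaining, at ≈ 41.224 dpm.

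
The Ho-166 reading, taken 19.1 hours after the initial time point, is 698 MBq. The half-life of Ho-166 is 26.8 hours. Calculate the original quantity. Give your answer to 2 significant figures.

1100 MBq

Number of half-lives elapsed: n = 19.1/26.8 ≈ 0.71269.
A₀ = A × 2^n = 698 × 2^0.71269 = 698 × 1.6389 ≈ 1143.9 MBq.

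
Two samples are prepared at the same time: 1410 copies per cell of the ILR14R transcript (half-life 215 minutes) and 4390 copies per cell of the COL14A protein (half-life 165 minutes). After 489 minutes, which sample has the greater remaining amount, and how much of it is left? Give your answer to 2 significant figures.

COL14A protein, 560 copies per cell

ILR14R transcript: 1410 × (1/2)^2.2744 ≈ 291.44 copies per cell.
COL14A protein: 4390 × (1/2)^2.9636 ≈ 562.76 copies per cell.
COL14A protein has more remaining, at ≈ 562.76 copies per cell.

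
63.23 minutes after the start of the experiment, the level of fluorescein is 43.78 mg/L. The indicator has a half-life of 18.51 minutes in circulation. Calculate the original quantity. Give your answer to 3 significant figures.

Number of half-lives elapsed: n = 63.23/18.51 ≈ 3.416.
A₀ = A × 2^n = 43.78 × 2^3.416 = 43.78 × 10.674 ≈ 467.3 mg/L.

467 mg/L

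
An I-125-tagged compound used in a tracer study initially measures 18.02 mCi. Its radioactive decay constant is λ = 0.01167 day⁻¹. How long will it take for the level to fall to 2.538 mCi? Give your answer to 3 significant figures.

168 days

t½ = ln 2 / λ = 0.69315 / 0.01167 ≈ 59.396 days.
Fraction remaining = 2.538/18.02 ≈ 0.14084.
n = log₂(18.02/2.538) = ln(7.1001)/ln 2 ≈ 2.8278 half-lives.
t = n × t½ = 2.8278 × 59.396 ≈ 167.96 days.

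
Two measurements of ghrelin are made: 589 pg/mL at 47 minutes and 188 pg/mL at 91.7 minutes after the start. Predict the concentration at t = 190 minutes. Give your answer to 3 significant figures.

15.3 pg/mL

Over Δt = 91.7 − 47 = 44.7 minutes, the level fell by a factor of 589/188 ≈ 3.133.
n = log₂(3.133) ≈ 1.6475 half-lives, so t½ = 44.7/1.6475 ≈ 27.131 minutes.
From t = 91.7 to t = 190: 188 × (1/2)^((190−91.7)/27.131) ≈ 15.258 pg/mL.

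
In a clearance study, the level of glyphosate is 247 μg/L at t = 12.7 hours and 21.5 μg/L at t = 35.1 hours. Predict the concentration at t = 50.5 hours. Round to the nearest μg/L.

Over Δt = 35.1 − 12.7 = 22.4 hours, the level fell by a factor of 247/21.5 ≈ 11.488.
n = log₂(11.488) ≈ 3.5221 half-lives, so t½ = 22.4/3.5221 ≈ 6.3598 hours.
From t = 35.1 to t = 50.5: 21.5 × (1/2)^((50.5−35.1)/6.3598) ≈ 4.0134 μg/L.

4 μg/L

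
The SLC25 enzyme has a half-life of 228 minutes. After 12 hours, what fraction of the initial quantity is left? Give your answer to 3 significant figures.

0.112

12 hours = 720 minutes.
n = 720/228 ≈ 3.1579 half-lives.
Fraction remaining = (1/2)^3.1579 ≈ 0.11204.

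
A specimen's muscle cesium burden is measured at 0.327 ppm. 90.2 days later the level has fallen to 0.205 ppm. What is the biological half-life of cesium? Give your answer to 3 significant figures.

134 days

A/A₀ = 0.205/0.327 ≈ 0.62691.
n = log₂(1.5951) ≈ 0.67367 half-lives elapsed in 90.2 days.
t½ = 90.2/0.67367 ≈ 133.89 days.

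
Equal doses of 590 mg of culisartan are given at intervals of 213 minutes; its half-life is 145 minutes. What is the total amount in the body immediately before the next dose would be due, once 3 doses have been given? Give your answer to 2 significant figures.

The 3 doses were given 639, 426, 213 minutes ago.
Total = 590·(1/2)^(639/145) + 590·(1/2)^(426/145) + 590·(1/2)^(213/145)
      = 27.813 + 76.992 + 213.13 ≈ 317.94 mg.

320 mg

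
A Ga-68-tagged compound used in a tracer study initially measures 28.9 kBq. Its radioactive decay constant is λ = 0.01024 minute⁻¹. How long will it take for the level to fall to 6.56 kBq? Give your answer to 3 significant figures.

t½ = ln 2 / λ = 0.69315 / 0.01024 ≈ 67.69 minutes.
Fraction remaining = 6.56/28.9 ≈ 0.22699.
n = log₂(28.9/6.56) = ln(4.4055)/ln 2 ≈ 2.1393 half-lives.
t = n × t½ = 2.1393 × 67.69 ≈ 144.81 minutes.

145 minutes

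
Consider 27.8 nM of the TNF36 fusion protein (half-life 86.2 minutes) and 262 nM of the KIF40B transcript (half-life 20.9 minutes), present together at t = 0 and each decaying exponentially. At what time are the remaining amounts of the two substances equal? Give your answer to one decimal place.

89.3 minutes

Set 27.8·(1/2)^(t/86.2) = 262·(1/2)^(t/20.9).
Taking log₂: log₂(27.8/262) = t·(1/86.2 − 1/20.9).
log₂(0.10611) = -3.2364; 1/86.2 − 1/20.9 = -0.036246.
t = -3.2364 / -0.036246 ≈ 89.29 minutes.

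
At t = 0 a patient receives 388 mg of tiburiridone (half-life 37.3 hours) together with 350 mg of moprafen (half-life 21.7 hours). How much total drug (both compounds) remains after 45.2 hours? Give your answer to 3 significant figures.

250 mg

tiburiridone: 388 × (1/2)^(45.2/37.3) = 388 × (1/2)^1.2118 ≈ 167.51 mg.
moprafen: 350 × (1/2)^(45.2/21.7) = 350 × (1/2)^2.0829 ≈ 82.611 mg.
Total = 167.51 + 82.611 ≈ 250.12 mg.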